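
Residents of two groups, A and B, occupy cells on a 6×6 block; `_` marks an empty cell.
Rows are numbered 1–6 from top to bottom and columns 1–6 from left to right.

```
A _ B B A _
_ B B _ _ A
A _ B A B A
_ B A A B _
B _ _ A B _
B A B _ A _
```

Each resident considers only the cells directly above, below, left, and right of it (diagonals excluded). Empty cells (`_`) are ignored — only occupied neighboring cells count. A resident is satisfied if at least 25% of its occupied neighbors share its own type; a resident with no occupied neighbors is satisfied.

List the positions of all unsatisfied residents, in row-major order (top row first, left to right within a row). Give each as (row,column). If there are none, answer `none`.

(1,5), (4,2), (6,2), (6,3), (6,5)

Row 1: (1,1)A 0/0 satisfied · (1,3)B 2/2 satisfied · (1,4)B 1/2 satisfied · (1,5)A 0/1 not
Row 2: (2,2)B 1/1 satisfied · (2,3)B 3/3 satisfied · (2,6)A 1/1 satisfied
Row 3: (3,1)A 0/0 satisfied · (3,3)B 1/3 satisfied · (3,4)A 1/3 satisfied · (3,5)B 1/3 satisfied · (3,6)A 1/2 satisfied
Row 4: (4,2)B 0/1 not · (4,3)A 1/3 satisfied · (4,4)A 3/4 satisfied · (4,5)B 2/3 satisfied
Row 5: (5,1)B 1/1 satisfied · (5,4)A 1/2 satisfied · (5,5)B 1/3 satisfied
Row 6: (6,1)B 1/2 satisfied · (6,2)A 0/2 not · (6,3)B 0/1 not · (6,5)A 0/1 not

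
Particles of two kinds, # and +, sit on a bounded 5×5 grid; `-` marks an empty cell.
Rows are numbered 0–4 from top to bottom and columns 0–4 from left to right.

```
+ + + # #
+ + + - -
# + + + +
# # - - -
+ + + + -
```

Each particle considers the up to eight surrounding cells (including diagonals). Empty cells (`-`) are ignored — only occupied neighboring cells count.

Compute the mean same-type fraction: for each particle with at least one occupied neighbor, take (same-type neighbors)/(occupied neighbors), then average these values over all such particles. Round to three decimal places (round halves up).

0.714

(0,0)+ 3/3
(0,1)+ 5/5
(0,2)+ 3/4
(0,3)# 1/3
(0,4)# 1/1
(1,0)+ 4/5
(1,1)+ 7/8
(1,2)+ 6/7
(2,0)# 2/5
(2,1)+ 4/7
(2,2)+ 4/5
(2,3)+ 3/3
(2,4)+ 1/1
(3,0)# 2/5
(3,1)# 2/7
(4,0)+ 1/3
(4,1)+ 2/4
(4,2)+ 2/3
(4,3)+ 1/1
Sum over 19 particles: 3/3 + 5/5 + 3/4 + 1/3 + 1/1 + 4/5 + 7/8 + 6/7 + 2/5 + 4/7 + 4/5 + 3/3 + 1/1 + 2/5 + 2/7 + 1/3 + 2/4 + 2/3 + 1/1 = 11401/840; mean = 11401/840 ÷ 19 = 11401/15960 = 0.714348… → 0.714.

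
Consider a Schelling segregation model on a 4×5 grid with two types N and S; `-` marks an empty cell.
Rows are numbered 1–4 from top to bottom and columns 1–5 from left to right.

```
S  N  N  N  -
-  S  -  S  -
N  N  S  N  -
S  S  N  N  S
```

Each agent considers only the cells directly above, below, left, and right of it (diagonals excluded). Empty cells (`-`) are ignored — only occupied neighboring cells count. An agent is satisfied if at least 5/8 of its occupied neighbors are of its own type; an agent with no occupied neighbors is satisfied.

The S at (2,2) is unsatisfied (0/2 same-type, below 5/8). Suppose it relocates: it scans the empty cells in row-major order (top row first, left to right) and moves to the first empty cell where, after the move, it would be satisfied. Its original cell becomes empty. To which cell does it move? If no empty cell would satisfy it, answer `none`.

Vacating (2,2). Empty cells in order:
  (1,5): 0/1 same-type → still unsatisfied.
  (2,1): 1/2 same-type → still unsatisfied.
  (2,3): 2/3 same-type → satisfied — stop here.

(2,3)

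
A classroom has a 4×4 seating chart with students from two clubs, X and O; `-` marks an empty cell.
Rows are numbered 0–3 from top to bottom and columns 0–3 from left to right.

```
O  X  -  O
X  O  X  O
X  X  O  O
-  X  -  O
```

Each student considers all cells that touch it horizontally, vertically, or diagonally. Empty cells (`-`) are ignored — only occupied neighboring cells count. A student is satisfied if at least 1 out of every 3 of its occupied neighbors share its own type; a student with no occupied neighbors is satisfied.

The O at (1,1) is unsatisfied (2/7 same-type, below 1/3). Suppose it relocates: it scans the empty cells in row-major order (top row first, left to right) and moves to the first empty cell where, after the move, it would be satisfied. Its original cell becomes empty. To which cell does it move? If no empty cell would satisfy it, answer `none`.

(0,2)

Vacating (1,1). Empty cells in order:
  (0,2): 2/4 same-type → satisfied — stop here.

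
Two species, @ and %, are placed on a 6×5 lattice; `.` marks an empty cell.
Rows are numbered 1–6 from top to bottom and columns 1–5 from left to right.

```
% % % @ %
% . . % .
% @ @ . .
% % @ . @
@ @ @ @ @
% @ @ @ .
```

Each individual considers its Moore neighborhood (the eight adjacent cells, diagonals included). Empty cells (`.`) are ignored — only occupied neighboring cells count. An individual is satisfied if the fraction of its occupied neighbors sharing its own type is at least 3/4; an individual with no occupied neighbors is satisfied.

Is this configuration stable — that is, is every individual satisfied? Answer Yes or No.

No

(1,1)% 2/2 ✓
(1,2)% 3/3 ✓
(1,3)% 2/3 ✗
(1,4)@ 0/3 ✗
(1,5)% 1/2 ✗
(2,1)% 3/4 ✓
(2,4)% 2/4 ✗
(3,1)% 3/4 ✓
(3,2)@ 2/6 ✗
(3,3)@ 2/4 ✗
(4,1)% 2/5 ✗
(4,2)% 2/8 ✗
(4,3)@ 5/6 ✓
(4,5)@ 2/2 ✓
(5,1)@ 2/5 ✗
(5,2)@ 5/8 ✗
(5,3)@ 6/7 ✓
(5,4)@ 6/6 ✓
(5,5)@ 3/3 ✓
(6,1)% 0/3 ✗
(6,2)@ 4/5 ✓
(6,3)@ 5/5 ✓
(6,4)@ 4/4 ✓
For instance (1,3) has only 2/3 same-type neighbors, below 3/4.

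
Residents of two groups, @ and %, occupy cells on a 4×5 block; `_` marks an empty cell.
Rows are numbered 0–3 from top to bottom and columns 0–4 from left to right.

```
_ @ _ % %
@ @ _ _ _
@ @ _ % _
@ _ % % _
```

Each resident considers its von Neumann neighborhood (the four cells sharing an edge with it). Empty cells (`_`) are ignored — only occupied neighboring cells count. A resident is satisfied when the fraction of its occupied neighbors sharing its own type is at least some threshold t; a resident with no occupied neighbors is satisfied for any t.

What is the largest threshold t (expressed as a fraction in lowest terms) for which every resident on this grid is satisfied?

1/1

(0,1)@ 1/1
(0,3)% 1/1
(0,4)% 1/1
(1,0)@ 2/2
(1,1)@ 3/3
(2,0)@ 3/3
(2,1)@ 2/2
(2,3)% 1/1
(3,0)@ 1/1
(3,2)% 1/1
(3,3)% 2/2
The smallest same-type fraction is 1/1 at (0,1), which reduces to 1/1. Any threshold above that leaves this resident unsatisfied.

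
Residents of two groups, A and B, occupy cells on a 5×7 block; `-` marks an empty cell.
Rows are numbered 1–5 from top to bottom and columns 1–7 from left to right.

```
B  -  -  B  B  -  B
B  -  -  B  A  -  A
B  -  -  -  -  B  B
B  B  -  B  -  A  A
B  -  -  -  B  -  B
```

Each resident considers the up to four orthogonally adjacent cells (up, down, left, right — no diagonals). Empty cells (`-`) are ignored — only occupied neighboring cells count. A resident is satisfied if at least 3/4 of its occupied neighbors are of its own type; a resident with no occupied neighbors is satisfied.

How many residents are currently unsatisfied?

10

(1,1)B 1/1 satisfied
(1,4)B 2/2 satisfied
(1,5)B 1/2 not
(1,7)B 0/1 not
(2,1)B 2/2 satisfied
(2,4)B 1/2 not
(2,5)A 0/2 not
(2,7)A 0/2 not
(3,1)B 2/2 satisfied
(3,6)B 1/2 not
(3,7)B 1/3 not
(4,1)B 3/3 satisfied
(4,2)B 1/1 satisfied
(4,4)B 0/0 satisfied
(4,6)A 1/2 not
(4,7)A 1/3 not
(5,1)B 1/1 satisfied
(5,5)B 0/0 satisfied
(5,7)B 0/1 not
Unsatisfied: (1,5), (1,7), (2,4), (2,5), (2,7), (3,6), (3,7), (4,6), (4,7), (5,7) — 10 in total.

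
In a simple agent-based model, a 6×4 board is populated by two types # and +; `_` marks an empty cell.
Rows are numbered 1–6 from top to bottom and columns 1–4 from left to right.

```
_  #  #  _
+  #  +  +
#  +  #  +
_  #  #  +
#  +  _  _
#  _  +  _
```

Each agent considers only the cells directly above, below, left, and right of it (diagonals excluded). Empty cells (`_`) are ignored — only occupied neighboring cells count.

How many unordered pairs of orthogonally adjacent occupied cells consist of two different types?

13

Scan each occupied cell's neighbors to the right and below so each pair is counted once.
From row 1: 1 unlike of 3 pairs (running 1/3).
From row 2: 5 unlike of 7 pairs (running 6/10).
From row 3: 4 unlike of 6 pairs (running 10/16).
From row 4: 2 unlike of 3 pairs (running 12/19).
From row 5: 1 unlike of 2 pairs (running 13/21).
Total adjacent occupied pairs: 21; unlike-type pairs: 13.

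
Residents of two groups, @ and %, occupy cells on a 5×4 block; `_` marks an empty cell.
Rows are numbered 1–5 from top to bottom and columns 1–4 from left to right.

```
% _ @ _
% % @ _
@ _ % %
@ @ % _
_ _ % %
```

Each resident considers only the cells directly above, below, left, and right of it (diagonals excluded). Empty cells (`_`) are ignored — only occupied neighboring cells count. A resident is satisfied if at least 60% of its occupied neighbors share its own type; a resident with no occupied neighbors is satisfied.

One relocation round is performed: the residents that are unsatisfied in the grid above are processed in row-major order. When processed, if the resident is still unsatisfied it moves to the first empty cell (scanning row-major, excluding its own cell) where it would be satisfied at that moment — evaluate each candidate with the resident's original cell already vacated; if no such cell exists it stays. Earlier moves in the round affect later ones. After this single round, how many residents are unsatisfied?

1

Initially unsatisfied (in order): (2,2), (2,3), (3,1), (4,2).
  (2,2) → (4,4).
  (2,3) → (1,4).
  (3,1) → (5,1).
  (4,2): no empty cell satisfies it; stays.
Resulting grid:
% _ @ @
% _ _ _
_ _ % %
@ @ % %
@ _ % %
Unsatisfied now: (4,2).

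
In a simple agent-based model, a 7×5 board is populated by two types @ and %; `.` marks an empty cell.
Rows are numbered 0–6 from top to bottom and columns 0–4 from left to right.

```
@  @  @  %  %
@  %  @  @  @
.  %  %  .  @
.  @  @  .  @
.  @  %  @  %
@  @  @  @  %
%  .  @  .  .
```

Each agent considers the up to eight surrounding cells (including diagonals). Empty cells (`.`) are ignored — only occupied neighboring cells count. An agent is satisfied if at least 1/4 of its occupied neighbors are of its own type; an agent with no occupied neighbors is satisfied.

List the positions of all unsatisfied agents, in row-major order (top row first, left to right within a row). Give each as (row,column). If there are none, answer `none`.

(0,3), (4,2), (6,0)

(0,0)@ 2/3 satisfied
(0,1)@ 4/5 satisfied
(0,2)@ 3/5 satisfied
(0,3)% 1/5 not
(0,4)% 1/3 satisfied
(1,0)@ 2/4 satisfied
(1,1)% 2/7 satisfied
(1,2)@ 3/7 satisfied
(1,3)@ 4/7 satisfied
(1,4)@ 2/4 satisfied
(2,1)% 2/6 satisfied
(2,2)% 2/6 satisfied
(2,4)@ 3/3 satisfied
(3,1)@ 2/5 satisfied
(3,2)@ 3/6 satisfied
(3,4)@ 2/3 satisfied
(4,1)@ 5/6 satisfied
(4,2)% 0/7 not
(4,3)@ 4/7 satisfied
(4,4)% 1/4 satisfied
(5,0)@ 2/3 satisfied
(5,1)@ 4/6 satisfied
(5,2)@ 5/6 satisfied
(5,3)@ 3/6 satisfied
(5,4)% 1/3 satisfied
(6,0)% 0/2 not
(6,2)@ 3/3 satisfied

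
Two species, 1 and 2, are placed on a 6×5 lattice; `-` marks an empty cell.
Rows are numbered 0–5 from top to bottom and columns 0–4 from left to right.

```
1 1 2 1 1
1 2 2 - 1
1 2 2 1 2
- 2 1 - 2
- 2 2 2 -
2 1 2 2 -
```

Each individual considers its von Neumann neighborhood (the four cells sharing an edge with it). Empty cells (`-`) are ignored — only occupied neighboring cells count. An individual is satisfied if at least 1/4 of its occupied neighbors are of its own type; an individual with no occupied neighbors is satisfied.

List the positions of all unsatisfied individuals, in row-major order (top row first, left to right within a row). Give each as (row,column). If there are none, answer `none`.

Row 0: (0,0)1 2/2 ok · (0,1)1 1/3 ok · (0,2)2 1/3 ok · (0,3)1 1/2 ok · (0,4)1 2/2 ok
Row 1: (1,0)1 2/3 ok · (1,1)2 2/4 ok · (1,2)2 3/3 ok · (1,4)1 1/2 ok
Row 2: (2,0)1 1/2 ok · (2,1)2 3/4 ok · (2,2)2 2/4 ok · (2,3)1 0/2 unhappy · (2,4)2 1/3 ok
Row 3: (3,1)2 2/3 ok · (3,2)1 0/3 unhappy · (3,4)2 1/1 ok
Row 4: (4,1)2 2/3 ok · (4,2)2 3/4 ok · (4,3)2 2/2 ok
Row 5: (5,0)2 0/1 unhappy · (5,1)1 0/3 unhappy · (5,2)2 2/3 ok · (5,3)2 2/2 ok

(2,3), (3,2), (5,0), (5,1)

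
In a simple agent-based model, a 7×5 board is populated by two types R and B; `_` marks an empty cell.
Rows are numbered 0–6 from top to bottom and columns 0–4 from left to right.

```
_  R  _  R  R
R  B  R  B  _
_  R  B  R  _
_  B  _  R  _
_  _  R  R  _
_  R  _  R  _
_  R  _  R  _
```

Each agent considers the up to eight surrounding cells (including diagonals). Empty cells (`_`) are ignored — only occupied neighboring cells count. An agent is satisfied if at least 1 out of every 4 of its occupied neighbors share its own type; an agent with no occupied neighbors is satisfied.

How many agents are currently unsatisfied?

Row 0: (0,1)R 2/3 satisfied · (0,3)R 2/3 satisfied · (0,4)R 1/2 satisfied
Row 1: (1,0)R 2/3 satisfied · (1,1)B 1/5 not · (1,2)R 4/7 satisfied · (1,3)B 1/5 not
Row 2: (2,1)R 2/5 satisfied · (2,2)B 3/7 satisfied · (2,3)R 2/4 satisfied
Row 3: (3,1)B 1/3 satisfied · (3,3)R 3/4 satisfied
Row 4: (4,2)R 4/5 satisfied · (4,3)R 3/3 satisfied
Row 5: (5,1)R 2/2 satisfied · (5,3)R 3/3 satisfied
Row 6: (6,1)R 1/1 satisfied · (6,3)R 1/1 satisfied
Unsatisfied: (1,1), (1,3) — 2 in total.

2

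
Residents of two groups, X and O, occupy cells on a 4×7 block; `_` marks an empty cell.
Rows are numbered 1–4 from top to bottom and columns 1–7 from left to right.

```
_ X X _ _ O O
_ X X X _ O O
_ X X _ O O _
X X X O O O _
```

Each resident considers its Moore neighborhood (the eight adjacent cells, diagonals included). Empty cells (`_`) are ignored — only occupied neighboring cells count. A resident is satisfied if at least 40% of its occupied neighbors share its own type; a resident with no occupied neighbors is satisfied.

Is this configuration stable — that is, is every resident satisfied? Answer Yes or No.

Yes

Row 1: (1,2)X 3/3 ok · (1,3)X 4/4 ok · (1,6)O 3/3 ok · (1,7)O 3/3 ok
Row 2: (2,2)X 5/5 ok · (2,3)X 6/6 ok · (2,4)X 3/4 ok · (2,6)O 5/5 ok · (2,7)O 4/4 ok
Row 3: (3,2)X 6/6 ok · (3,3)X 6/7 ok · (3,5)O 5/6 ok · (3,6)O 5/5 ok
Row 4: (4,1)X 2/2 ok · (4,2)X 4/4 ok · (4,3)X 3/4 ok · (4,4)O 2/4 ok · (4,5)O 4/4 ok · (4,6)O 3/3 ok
All meet the threshold, so the configuration is stable.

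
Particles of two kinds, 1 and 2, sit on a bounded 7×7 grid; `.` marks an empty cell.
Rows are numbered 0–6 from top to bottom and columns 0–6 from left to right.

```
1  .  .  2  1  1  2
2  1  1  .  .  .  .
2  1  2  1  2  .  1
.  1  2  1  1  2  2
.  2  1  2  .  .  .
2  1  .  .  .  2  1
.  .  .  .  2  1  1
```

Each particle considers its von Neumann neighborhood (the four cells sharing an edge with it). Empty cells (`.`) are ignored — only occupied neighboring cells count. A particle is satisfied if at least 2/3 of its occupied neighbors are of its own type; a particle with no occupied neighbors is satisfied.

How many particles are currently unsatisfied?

28

Row 0: (0,0)1 0/1 unhappy · (0,3)2 0/1 unhappy · (0,4)1 1/2 unhappy · (0,5)1 1/2 unhappy · (0,6)2 0/1 unhappy
Row 1: (1,0)2 1/3 unhappy · (1,1)1 2/3 ok · (1,2)1 1/2 unhappy
Row 2: (2,0)2 1/2 unhappy · (2,1)1 2/4 unhappy · (2,2)2 1/4 unhappy · (2,3)1 1/3 unhappy · (2,4)2 0/2 unhappy · (2,6)1 0/1 unhappy
Row 3: (3,1)1 1/3 unhappy · (3,2)2 1/4 unhappy · (3,3)1 2/4 unhappy · (3,4)1 1/3 unhappy · (3,5)2 1/2 unhappy · (3,6)2 1/2 unhappy
Row 4: (4,1)2 0/3 unhappy · (4,2)1 0/3 unhappy · (4,3)2 0/2 unhappy
Row 5: (5,0)2 0/1 unhappy · (5,1)1 0/2 unhappy · (5,5)2 0/2 unhappy · (5,6)1 1/2 unhappy
Row 6: (6,4)2 0/1 unhappy · (6,5)1 1/3 unhappy · (6,6)1 2/2 ok
Unsatisfied: (0,0), (0,3), (0,4), (0,5), (0,6), (1,0), (1,2), (2,0), (2,1), (2,2), (2,3), (2,4), (2,6), (3,1), (3,2), (3,3), (3,4), (3,5), (3,6), (4,1), (4,2), (4,3), (5,0), (5,1), (5,5), (5,6), (6,4), (6,5) — 28 in total.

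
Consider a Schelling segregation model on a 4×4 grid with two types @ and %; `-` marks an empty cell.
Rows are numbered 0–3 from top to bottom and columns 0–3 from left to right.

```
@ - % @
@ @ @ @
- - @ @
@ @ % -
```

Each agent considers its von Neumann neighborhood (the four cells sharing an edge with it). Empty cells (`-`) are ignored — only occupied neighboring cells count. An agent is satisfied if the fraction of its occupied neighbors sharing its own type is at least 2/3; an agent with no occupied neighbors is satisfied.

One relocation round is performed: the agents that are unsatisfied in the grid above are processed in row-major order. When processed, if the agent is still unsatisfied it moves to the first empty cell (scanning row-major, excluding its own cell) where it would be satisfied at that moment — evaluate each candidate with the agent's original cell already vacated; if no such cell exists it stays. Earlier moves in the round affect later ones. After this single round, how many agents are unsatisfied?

2

Initially unsatisfied (in order): (0,2), (0,3), (3,1), (3,2).
  (0,2): no empty cell satisfies it; stays.
  (0,3) → (0,1).
  (3,1) → (2,0).
  (3,2): no empty cell satisfies it; stays.
Resulting grid:
@ @ % -
@ @ @ @
@ - @ @
@ - % -
Unsatisfied now: (0,2), (3,2).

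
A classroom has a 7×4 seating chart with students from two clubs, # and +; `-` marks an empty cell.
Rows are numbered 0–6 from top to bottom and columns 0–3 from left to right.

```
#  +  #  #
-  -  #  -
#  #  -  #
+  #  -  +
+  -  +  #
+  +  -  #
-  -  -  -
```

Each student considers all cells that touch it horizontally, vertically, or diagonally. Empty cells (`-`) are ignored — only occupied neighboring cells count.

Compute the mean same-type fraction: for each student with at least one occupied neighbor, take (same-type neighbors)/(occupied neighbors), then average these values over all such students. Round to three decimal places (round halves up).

0.550

Row 0: (0,0)# 0/1 · (0,1)+ 0/3 · (0,2)# 2/3 · (0,3)# 2/2
Row 1: (1,2)# 4/5
Row 2: (2,0)# 2/3 · (2,1)# 3/4 · (2,3)# 1/2
Row 3: (3,0)+ 1/4 · (3,1)# 2/5 · (3,3)+ 1/3
Row 4: (4,0)+ 3/4 · (4,2)+ 2/5 · (4,3)# 1/3
Row 5: (5,0)+ 2/2 · (5,1)+ 3/3 · (5,3)# 1/2
Sum over 17 students: 0/1 + 0/3 + 2/3 + 2/2 + 4/5 + 2/3 + 3/4 + 1/2 + 1/4 + 2/5 + 1/3 + 3/4 + 2/5 + 1/3 + 2/2 + 3/3 + 1/2 = 187/20; mean = 187/20 ÷ 17 = 11/20 = 0.55 → 0.550.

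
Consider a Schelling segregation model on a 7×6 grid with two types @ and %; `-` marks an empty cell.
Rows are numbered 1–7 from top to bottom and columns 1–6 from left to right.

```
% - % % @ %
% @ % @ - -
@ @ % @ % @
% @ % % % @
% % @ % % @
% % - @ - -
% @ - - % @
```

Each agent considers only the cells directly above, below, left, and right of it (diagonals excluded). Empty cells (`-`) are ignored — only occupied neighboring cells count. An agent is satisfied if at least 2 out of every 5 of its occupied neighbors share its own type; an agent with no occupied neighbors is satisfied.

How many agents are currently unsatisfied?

16

Row 1: (1,1)% 1/1 satisfied · (1,3)% 2/2 satisfied · (1,4)% 1/3 not · (1,5)@ 0/2 not · (1,6)% 0/1 not
Row 2: (2,1)% 1/3 not · (2,2)@ 1/3 not · (2,3)% 2/4 satisfied · (2,4)@ 1/3 not
Row 3: (3,1)@ 1/3 not · (3,2)@ 3/4 satisfied · (3,3)% 2/4 satisfied · (3,4)@ 1/4 not · (3,5)% 1/3 not · (3,6)@ 1/2 satisfied
Row 4: (4,1)% 1/3 not · (4,2)@ 1/4 not · (4,3)% 2/4 satisfied · (4,4)% 3/4 satisfied · (4,5)% 3/4 satisfied · (4,6)@ 2/3 satisfied
Row 5: (5,1)% 3/3 satisfied · (5,2)% 2/4 satisfied · (5,3)@ 0/3 not · (5,4)% 2/4 satisfied · (5,5)% 2/3 satisfied · (5,6)@ 1/2 satisfied
Row 6: (6,1)% 3/3 satisfied · (6,2)% 2/3 satisfied · (6,4)@ 0/1 not
Row 7: (7,1)% 1/2 satisfied · (7,2)@ 0/2 not · (7,5)% 0/1 not · (7,6)@ 0/1 not
Unsatisfied: (1,4), (1,5), (1,6), (2,1), (2,2), (2,4), (3,1), (3,4), (3,5), (4,1), (4,2), (5,3), (6,4), (7,2), (7,5), (7,6) — 16 in total.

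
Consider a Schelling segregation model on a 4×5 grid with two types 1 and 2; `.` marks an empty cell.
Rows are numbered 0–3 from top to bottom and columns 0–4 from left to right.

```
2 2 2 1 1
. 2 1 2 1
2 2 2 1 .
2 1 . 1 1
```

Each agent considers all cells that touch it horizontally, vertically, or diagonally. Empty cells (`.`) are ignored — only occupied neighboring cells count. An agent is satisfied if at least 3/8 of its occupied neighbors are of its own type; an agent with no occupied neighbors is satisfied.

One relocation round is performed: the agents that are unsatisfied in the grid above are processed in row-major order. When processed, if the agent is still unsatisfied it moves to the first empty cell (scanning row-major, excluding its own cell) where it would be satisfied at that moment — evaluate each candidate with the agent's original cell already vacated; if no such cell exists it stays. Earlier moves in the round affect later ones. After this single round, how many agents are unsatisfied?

Initially unsatisfied (in order): (1,2), (1,3), (3,1).
  (1,2) → (2,4).
  (1,3) → (1,0).
  (3,1) → (1,3).
Resulting grid:
2 2 2 1 1
2 2 . 1 1
2 2 2 1 1
2 . . 1 1
All satisfied now.

0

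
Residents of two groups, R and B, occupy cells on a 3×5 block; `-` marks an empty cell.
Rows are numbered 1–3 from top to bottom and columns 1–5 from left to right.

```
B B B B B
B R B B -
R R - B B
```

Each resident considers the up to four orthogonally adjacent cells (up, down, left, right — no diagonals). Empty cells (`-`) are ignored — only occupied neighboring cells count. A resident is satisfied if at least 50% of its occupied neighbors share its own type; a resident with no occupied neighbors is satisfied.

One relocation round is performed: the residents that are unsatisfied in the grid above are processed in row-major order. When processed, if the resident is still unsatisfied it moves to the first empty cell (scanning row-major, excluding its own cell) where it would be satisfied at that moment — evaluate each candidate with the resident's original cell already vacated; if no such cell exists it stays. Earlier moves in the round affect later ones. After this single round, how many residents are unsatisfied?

Initially unsatisfied (in order): (2,1), (2,2).
  (2,1) → (2,5).
  (2,2) → (2,1).
Resulting grid:
B B B B B
R - B B B
R R - B B
All satisfied now.

0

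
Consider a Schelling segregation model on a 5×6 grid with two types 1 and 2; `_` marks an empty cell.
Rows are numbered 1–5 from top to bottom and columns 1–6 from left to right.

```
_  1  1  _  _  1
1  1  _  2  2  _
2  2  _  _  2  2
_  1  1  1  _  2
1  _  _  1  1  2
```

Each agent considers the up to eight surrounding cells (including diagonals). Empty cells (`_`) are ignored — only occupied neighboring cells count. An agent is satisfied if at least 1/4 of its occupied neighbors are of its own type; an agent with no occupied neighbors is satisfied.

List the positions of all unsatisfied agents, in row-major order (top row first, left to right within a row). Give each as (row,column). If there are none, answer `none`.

(1,2)1 3/3 ✓
(1,3)1 2/3 ✓
(1,6)1 0/1 ✗
(2,1)1 2/4 ✓
(2,2)1 3/5 ✓
(2,4)2 2/3 ✓
(2,5)2 3/4 ✓
(3,1)2 1/4 ✓
(3,2)2 1/5 ✗
(3,5)2 4/5 ✓
(3,6)2 3/3 ✓
(4,2)1 2/4 ✓
(4,3)1 3/4 ✓
(4,4)1 3/4 ✓
(4,6)2 3/4 ✓
(5,1)1 1/1 ✓
(5,4)1 3/3 ✓
(5,5)1 2/4 ✓
(5,6)2 1/2 ✓

(1,6), (3,2)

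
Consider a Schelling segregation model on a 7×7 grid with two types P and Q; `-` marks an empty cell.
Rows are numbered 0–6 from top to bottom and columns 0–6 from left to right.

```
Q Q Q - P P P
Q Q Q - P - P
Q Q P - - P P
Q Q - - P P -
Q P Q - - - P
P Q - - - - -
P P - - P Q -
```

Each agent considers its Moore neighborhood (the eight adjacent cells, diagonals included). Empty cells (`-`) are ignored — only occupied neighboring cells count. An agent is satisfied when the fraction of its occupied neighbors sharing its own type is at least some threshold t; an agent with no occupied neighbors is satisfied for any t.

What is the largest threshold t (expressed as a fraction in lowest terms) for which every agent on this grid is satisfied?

(0,0)Q 3/3
(0,1)Q 5/5
(0,2)Q 3/3
(0,4)P 2/2
(0,5)P 4/4
(0,6)P 2/2
(1,0)Q 5/5
(1,1)Q 7/8
(1,2)Q 4/5
(1,4)P 3/3
(1,6)P 4/4
(2,0)Q 5/5
(2,1)Q 6/7
(2,2)P 0/4
(2,5)P 5/5
(2,6)P 3/3
(3,0)Q 4/5
(3,1)Q 5/7
(3,4)P 2/2
(3,5)P 4/4
(4,0)Q 3/5
(4,1)P 1/6
(4,2)Q 2/3
(4,6)P 1/1
(5,0)P 3/5
(5,1)Q 2/6
(6,0)P 2/3
(6,1)P 2/3
(6,4)P 0/1
(6,5)Q 0/1
The smallest same-type fraction is 0/4 at (2,2), which reduces to 0/1. Any threshold above that leaves this agent unsatisfied.

0/1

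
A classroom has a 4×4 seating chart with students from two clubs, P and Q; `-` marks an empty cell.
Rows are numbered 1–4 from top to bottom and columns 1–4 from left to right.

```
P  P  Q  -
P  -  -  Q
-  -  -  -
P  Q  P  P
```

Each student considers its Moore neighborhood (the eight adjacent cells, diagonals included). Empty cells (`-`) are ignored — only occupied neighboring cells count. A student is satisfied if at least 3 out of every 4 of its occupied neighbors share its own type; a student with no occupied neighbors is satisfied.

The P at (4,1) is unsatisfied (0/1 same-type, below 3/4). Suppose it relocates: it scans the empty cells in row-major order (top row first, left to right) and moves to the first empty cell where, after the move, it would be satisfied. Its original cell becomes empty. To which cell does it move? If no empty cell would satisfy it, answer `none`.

(2,2)

Vacating (4,1). Empty cells in order:
  (1,4): 0/2 same-type → still unsatisfied.
  (2,2): 3/4 same-type → satisfied — stop here.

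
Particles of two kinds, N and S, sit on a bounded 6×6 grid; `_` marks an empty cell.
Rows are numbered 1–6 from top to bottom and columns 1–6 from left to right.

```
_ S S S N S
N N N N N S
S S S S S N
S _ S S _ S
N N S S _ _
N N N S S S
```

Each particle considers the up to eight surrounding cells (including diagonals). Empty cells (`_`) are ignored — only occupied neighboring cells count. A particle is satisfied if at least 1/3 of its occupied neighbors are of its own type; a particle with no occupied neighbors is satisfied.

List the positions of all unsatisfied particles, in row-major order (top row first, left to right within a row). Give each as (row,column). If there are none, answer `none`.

(1,2)S 1/4 ✗
(1,3)S 2/5 ✓
(1,4)S 1/5 ✗
(1,5)N 2/5 ✓
(1,6)S 1/3 ✓
(2,1)N 1/4 ✗
(2,2)N 2/7 ✗
(2,3)N 2/8 ✗
(2,4)N 3/8 ✓
(2,5)N 3/8 ✓
(2,6)S 2/5 ✓
(3,1)S 2/4 ✓
(3,2)S 4/7 ✓
(3,3)S 4/7 ✓
(3,4)S 4/7 ✓
(3,5)S 4/7 ✓
(3,6)N 1/4 ✗
(4,1)S 2/4 ✓
(4,3)S 6/7 ✓
(4,4)S 6/6 ✓
(4,6)S 1/2 ✓
(5,1)N 3/4 ✓
(5,2)N 4/7 ✓
(5,3)S 4/7 ✓
(5,4)S 5/6 ✓
(6,1)N 3/3 ✓
(6,2)N 4/5 ✓
(6,3)N 2/5 ✓
(6,4)S 3/4 ✓
(6,5)S 3/3 ✓
(6,6)S 1/1 ✓

(1,2), (1,4), (2,1), (2,2), (2,3), (3,6)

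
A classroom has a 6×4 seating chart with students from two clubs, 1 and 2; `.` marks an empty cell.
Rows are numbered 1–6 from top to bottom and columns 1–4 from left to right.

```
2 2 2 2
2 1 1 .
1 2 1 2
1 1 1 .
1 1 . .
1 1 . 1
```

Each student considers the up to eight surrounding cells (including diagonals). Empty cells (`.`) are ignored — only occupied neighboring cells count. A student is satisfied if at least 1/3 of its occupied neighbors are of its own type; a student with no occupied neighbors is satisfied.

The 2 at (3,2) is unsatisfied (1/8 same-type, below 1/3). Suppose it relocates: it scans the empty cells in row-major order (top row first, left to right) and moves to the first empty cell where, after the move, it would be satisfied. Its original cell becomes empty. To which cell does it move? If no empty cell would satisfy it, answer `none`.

Vacating (3,2). Empty cells in order:
  (2,4): 3/5 same-type → satisfied — stop here.

(2,4)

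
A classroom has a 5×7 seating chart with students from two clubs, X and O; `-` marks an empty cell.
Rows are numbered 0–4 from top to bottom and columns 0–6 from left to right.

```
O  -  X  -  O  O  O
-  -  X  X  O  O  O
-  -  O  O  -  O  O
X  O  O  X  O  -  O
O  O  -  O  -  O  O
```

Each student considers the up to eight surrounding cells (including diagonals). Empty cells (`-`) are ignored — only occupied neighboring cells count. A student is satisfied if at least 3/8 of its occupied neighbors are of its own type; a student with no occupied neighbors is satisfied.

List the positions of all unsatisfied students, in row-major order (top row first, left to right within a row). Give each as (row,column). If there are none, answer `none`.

Row 0: (0,0)O 0/0 satisfied · (0,2)X 2/2 satisfied · (0,4)O 3/4 satisfied · (0,5)O 5/5 satisfied · (0,6)O 3/3 satisfied
Row 1: (1,2)X 2/4 satisfied · (1,3)X 2/6 not · (1,4)O 5/6 satisfied · (1,5)O 7/7 satisfied · (1,6)O 5/5 satisfied
Row 2: (2,2)O 3/6 satisfied · (2,3)O 4/7 satisfied · (2,5)O 6/6 satisfied · (2,6)O 4/4 satisfied
Row 3: (3,0)X 0/3 not · (3,1)O 4/5 satisfied · (3,2)O 5/6 satisfied · (3,3)X 0/5 not · (3,4)O 4/5 satisfied · (3,6)O 4/4 satisfied
Row 4: (4,0)O 2/3 satisfied · (4,1)O 3/4 satisfied · (4,3)O 2/3 satisfied · (4,5)O 3/3 satisfied · (4,6)O 2/2 satisfied

(1,3), (3,0), (3,3)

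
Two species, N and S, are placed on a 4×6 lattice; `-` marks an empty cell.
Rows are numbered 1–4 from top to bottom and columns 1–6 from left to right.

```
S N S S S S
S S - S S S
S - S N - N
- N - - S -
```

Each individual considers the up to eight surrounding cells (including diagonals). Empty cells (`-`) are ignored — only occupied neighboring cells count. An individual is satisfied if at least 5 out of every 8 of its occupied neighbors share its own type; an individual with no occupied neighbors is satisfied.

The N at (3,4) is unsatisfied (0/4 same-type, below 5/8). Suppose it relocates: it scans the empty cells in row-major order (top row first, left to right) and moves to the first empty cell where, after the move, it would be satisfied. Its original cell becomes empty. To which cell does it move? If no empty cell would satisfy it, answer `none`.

Vacating (3,4). Empty cells in order:
  (2,3): 1/6 same-type → still unsatisfied.
  (3,2): 1/5 same-type → still unsatisfied.
  (3,5): 1/5 same-type → still unsatisfied.
  (4,1): 1/2 same-type → still unsatisfied.
  (4,3): 1/2 same-type → still unsatisfied.
  (4,4): 0/2 same-type → still unsatisfied.
  (4,6): 1/2 same-type → still unsatisfied.

none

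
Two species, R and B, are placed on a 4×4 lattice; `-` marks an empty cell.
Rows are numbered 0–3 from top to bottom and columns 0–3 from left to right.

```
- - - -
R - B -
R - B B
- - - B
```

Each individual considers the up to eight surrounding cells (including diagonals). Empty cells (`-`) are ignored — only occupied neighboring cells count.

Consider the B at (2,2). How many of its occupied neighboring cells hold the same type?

Occupied neighbors of (2,2): (1,2)=B, (2,3)=B, (3,3)=B.
Same type (B): 3 of 3.

3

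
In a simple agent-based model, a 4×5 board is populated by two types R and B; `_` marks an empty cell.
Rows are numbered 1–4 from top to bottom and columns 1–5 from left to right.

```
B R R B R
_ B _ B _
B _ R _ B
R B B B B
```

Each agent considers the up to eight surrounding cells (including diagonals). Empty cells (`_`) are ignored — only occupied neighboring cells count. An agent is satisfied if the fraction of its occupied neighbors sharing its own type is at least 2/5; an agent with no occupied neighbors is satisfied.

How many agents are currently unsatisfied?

6

(1,1)B 1/2 satisfied
(1,2)R 1/3 not
(1,3)R 1/4 not
(1,4)B 1/3 not
(1,5)R 0/2 not
(2,2)B 2/5 satisfied
(2,4)B 2/5 satisfied
(3,1)B 2/3 satisfied
(3,3)R 0/5 not
(3,5)B 3/3 satisfied
(4,1)R 0/2 not
(4,2)B 2/4 satisfied
(4,3)B 2/3 satisfied
(4,4)B 3/4 satisfied
(4,5)B 2/2 satisfied
Unsatisfied: (1,2), (1,3), (1,4), (1,5), (3,3), (4,1) — 6 in total.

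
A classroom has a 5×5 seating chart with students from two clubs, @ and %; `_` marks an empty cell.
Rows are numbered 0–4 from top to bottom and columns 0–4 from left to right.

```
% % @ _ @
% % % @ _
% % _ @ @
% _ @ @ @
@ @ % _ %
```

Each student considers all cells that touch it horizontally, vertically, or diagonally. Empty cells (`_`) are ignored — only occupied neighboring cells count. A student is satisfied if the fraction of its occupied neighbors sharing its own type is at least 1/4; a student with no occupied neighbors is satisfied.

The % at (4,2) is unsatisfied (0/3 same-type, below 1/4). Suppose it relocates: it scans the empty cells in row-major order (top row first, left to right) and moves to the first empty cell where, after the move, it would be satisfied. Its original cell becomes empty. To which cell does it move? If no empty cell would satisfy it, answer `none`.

Vacating (4,2). Empty cells in order:
  (0,3): 1/4 same-type → satisfied — stop here.

(0,3)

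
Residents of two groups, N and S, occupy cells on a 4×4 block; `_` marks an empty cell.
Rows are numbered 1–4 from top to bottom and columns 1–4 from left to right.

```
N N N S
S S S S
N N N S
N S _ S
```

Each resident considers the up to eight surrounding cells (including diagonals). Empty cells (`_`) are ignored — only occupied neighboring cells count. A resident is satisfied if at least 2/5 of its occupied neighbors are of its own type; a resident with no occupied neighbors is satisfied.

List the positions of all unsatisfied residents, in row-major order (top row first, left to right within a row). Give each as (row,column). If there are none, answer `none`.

(1,1)N 1/3 ✗
(1,2)N 2/5 ✓
(1,3)N 1/5 ✗
(1,4)S 2/3 ✓
(2,1)S 1/5 ✗
(2,2)S 2/8 ✗
(2,3)S 4/8 ✓
(2,4)S 3/5 ✓
(3,1)N 2/5 ✓
(3,2)N 3/7 ✓
(3,3)N 1/7 ✗
(3,4)S 3/4 ✓
(4,1)N 2/3 ✓
(4,2)S 0/4 ✗
(4,4)S 1/2 ✓

(1,1), (1,3), (2,1), (2,2), (3,3), (4,2)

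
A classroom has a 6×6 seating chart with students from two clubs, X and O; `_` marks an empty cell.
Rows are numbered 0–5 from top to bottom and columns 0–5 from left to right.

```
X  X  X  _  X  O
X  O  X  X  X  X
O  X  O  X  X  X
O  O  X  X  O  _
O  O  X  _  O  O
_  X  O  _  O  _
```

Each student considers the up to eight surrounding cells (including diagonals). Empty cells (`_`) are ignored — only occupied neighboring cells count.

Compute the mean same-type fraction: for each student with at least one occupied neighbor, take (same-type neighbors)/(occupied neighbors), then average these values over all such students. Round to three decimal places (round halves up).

0.623

Row 0: (0,0)X 2/3 · (0,1)X 4/5 · (0,2)X 3/4 · (0,4)X 3/4 · (0,5)O 0/3
Row 1: (1,0)X 3/5 · (1,1)O 2/8 · (1,2)X 5/7 · (1,3)X 6/7 · (1,4)X 6/7 · (1,5)X 4/5
Row 2: (2,0)O 3/5 · (2,1)X 3/8 · (2,2)O 2/8 · (2,3)X 6/8 · (2,4)X 6/7 · (2,5)X 3/4
Row 3: (3,0)O 4/5 · (3,1)O 5/8 · (3,2)X 4/7 · (3,3)X 4/7 · (3,4)O 2/6
Row 4: (4,0)O 3/4 · (4,1)O 4/7 · (4,2)X 3/6 · (4,4)O 3/4 · (4,5)O 3/3
Row 5: (5,1)X 1/4 · (5,2)O 1/3 · (5,4)O 2/2
Sum over 30 students: 2/3 + 4/5 + 3/4 + 3/4 + 0/3 + 3/5 + 2/8 + 5/7 + 6/7 + 6/7 + 4/5 + 3/5 + 3/8 + 2/8 + 6/8 + 6/7 + 3/4 + 4/5 + 5/8 + 4/7 + 4/7 + 2/6 + 3/4 + 4/7 + 3/6 + 3/4 + 3/3 + 1/4 + 1/3 + 2/2 = 1121/60; mean = 1121/60 ÷ 30 = 1121/1800 = 0.622777… → 0.623.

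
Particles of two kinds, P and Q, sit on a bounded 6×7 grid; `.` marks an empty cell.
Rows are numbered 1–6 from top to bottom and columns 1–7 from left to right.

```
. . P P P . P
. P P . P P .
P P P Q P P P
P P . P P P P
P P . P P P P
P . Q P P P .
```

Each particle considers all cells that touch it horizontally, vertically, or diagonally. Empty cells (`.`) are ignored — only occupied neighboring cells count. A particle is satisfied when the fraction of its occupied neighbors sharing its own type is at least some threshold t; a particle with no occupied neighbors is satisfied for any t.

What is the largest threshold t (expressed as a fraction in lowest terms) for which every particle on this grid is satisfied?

(1,3)P 3/3
(1,4)P 4/4
(1,5)P 3/3
(1,7)P 1/1
(2,2)P 5/5
(2,3)P 5/6
(2,5)P 5/6
(2,6)P 6/6
(3,1)P 4/4
(3,2)P 6/6
(3,3)P 5/6
(3,4)Q 0/6
(3,5)P 6/7
(3,6)P 7/7
(3,7)P 4/4
(4,1)P 5/5
(4,2)P 6/6
(4,4)P 5/6
(4,5)P 7/8
(4,6)P 8/8
(4,7)P 5/5
(5,1)P 4/4
(5,2)P 4/5
(5,4)P 5/6
(5,5)P 8/8
(5,6)P 7/7
(5,7)P 4/4
(6,1)P 2/2
(6,3)Q 0/3
(6,4)P 3/4
(6,5)P 5/5
(6,6)P 4/4
The smallest same-type fraction is 0/6 at (3,4), which reduces to 0/1. Any threshold above that leaves this particle unsatisfied.

0/1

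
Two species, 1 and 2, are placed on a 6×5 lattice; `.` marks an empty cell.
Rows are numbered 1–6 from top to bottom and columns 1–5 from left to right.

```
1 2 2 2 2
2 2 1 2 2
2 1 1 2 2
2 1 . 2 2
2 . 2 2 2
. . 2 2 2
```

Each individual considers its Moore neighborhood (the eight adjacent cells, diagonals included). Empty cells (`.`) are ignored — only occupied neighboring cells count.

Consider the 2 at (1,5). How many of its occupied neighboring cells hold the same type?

3

Occupied neighbors of (1,5): (1,4)=2, (2,4)=2, (2,5)=2.
Same type (2): 3 of 3.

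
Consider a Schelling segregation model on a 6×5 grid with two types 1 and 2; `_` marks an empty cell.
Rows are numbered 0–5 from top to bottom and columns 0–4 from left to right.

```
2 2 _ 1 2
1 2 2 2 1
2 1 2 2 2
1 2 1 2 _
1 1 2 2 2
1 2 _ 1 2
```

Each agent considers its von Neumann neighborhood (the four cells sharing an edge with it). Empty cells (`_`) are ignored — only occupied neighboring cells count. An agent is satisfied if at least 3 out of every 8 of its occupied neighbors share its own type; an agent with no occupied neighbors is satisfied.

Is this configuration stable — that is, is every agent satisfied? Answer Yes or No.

No

(0,0)2 1/2 ✓
(0,1)2 2/2 ✓
(0,3)1 0/2 ✗
(0,4)2 0/2 ✗
(1,0)1 0/3 ✗
(1,1)2 2/4 ✓
(1,2)2 3/3 ✓
(1,3)2 2/4 ✓
(1,4)1 0/3 ✗
(2,0)2 0/3 ✗
(2,1)1 0/4 ✗
(2,2)2 2/4 ✓
(2,3)2 4/4 ✓
(2,4)2 1/2 ✓
(3,0)1 1/3 ✗
(3,1)2 0/4 ✗
(3,2)1 0/4 ✗
(3,3)2 2/3 ✓
(4,0)1 3/3 ✓
(4,1)1 1/4 ✗
(4,2)2 1/3 ✗
(4,3)2 3/4 ✓
(4,4)2 2/2 ✓
(5,0)1 1/2 ✓
(5,1)2 0/2 ✗
(5,3)1 0/2 ✗
(5,4)2 1/2 ✓
For instance (0,3) has only 0/2 same-type neighbors, below 3/8.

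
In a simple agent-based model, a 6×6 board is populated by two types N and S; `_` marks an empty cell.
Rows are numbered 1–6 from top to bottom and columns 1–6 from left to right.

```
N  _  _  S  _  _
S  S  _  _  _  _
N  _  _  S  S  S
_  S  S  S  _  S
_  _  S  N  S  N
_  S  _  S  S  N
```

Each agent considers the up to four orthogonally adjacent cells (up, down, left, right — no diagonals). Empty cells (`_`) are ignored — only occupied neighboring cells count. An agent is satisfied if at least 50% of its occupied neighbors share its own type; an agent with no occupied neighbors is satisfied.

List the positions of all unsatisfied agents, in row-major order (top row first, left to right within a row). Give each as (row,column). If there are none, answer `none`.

(1,1), (2,1), (3,1), (5,4), (5,5), (5,6)

Row 1: (1,1)N 0/1 unhappy · (1,4)S 0/0 ok
Row 2: (2,1)S 1/3 unhappy · (2,2)S 1/1 ok
Row 3: (3,1)N 0/1 unhappy · (3,4)S 2/2 ok · (3,5)S 2/2 ok · (3,6)S 2/2 ok
Row 4: (4,2)S 1/1 ok · (4,3)S 3/3 ok · (4,4)S 2/3 ok · (4,6)S 1/2 ok
Row 5: (5,3)S 1/2 ok · (5,4)N 0/4 unhappy · (5,5)S 1/3 unhappy · (5,6)N 1/3 unhappy
Row 6: (6,2)S 0/0 ok · (6,4)S 1/2 ok · (6,5)S 2/3 ok · (6,6)N 1/2 ok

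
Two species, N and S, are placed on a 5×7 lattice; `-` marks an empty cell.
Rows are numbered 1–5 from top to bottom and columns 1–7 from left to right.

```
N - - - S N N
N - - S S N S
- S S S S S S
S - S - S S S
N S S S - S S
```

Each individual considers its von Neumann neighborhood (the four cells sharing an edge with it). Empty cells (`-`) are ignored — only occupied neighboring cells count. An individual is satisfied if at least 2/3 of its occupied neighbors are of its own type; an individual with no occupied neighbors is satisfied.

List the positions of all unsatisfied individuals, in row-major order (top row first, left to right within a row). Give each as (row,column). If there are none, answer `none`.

Row 1: (1,1)N 1/1 ok · (1,5)S 1/2 unhappy · (1,6)N 2/3 ok · (1,7)N 1/2 unhappy
Row 2: (2,1)N 1/1 ok · (2,4)S 2/2 ok · (2,5)S 3/4 ok · (2,6)N 1/4 unhappy · (2,7)S 1/3 unhappy
Row 3: (3,2)S 1/1 ok · (3,3)S 3/3 ok · (3,4)S 3/3 ok · (3,5)S 4/4 ok · (3,6)S 3/4 ok · (3,7)S 3/3 ok
Row 4: (4,1)S 0/1 unhappy · (4,3)S 2/2 ok · (4,5)S 2/2 ok · (4,6)S 4/4 ok · (4,7)S 3/3 ok
Row 5: (5,1)N 0/2 unhappy · (5,2)S 1/2 unhappy · (5,3)S 3/3 ok · (5,4)S 1/1 ok · (5,6)S 2/2 ok · (5,7)S 2/2 ok

(1,5), (1,7), (2,6), (2,7), (4,1), (5,1), (5,2)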